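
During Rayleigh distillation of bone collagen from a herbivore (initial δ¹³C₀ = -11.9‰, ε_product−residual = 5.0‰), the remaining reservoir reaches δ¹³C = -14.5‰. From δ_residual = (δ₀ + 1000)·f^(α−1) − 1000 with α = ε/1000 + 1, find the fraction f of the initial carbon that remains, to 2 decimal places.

α − 1 = ε/1000 = 0.0050
(δ_res + 1000)/(δ₀ + 1000) = (-14.5 + 1000)/(-11.9 + 1000) = 985.5/988.1 = 0.997369
f = 0.997369^(1/0.0050) = exp(ln(0.997369)/0.0050) = exp(-0.00263/0.0050)
f = exp(-0.5270) = 0.5904

0.59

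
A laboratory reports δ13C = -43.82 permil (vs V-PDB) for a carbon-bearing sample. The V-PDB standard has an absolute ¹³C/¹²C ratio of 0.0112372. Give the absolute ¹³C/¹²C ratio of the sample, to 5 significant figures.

0.010745

R_sample = R_standard × (δ13C/1000 + 1)
R_sample = 0.0112372 × (-43.82/1000 + 1) = 0.0112372 × 0.956180
R_sample = 0.0107448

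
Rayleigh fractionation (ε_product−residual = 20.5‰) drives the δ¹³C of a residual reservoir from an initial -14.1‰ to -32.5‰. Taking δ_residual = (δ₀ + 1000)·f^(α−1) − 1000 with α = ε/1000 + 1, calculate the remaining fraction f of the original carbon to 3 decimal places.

α − 1 = ε/1000 = 0.0205
(δ_res + 1000)/(δ₀ + 1000) = (-32.5 + 1000)/(-14.1 + 1000) = 967.5/985.9 = 0.981337
f = 0.981337^(1/0.0205) = exp(ln(0.981337)/0.0205) = exp(-0.01884/0.0205)
f = exp(-0.9190) = 0.3989

0.399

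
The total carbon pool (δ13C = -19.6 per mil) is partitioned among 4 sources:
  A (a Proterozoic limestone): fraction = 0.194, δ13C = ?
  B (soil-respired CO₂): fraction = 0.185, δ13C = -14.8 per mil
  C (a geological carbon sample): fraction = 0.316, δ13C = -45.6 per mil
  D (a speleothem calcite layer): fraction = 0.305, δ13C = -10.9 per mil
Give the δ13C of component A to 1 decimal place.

Isotope mass balance: δ_bulk = Σ fᵢ·δᵢ.
-19.6 = 0.194×δ_A + 0.185×(-14.8) + 0.316×(-45.6) + 0.305×(-10.9)
0.194·δ_A = -19.6 − (-20.472) = 0.872
δ_A = 0.872 / 0.194 = 4.50 per mil

4.5 per mil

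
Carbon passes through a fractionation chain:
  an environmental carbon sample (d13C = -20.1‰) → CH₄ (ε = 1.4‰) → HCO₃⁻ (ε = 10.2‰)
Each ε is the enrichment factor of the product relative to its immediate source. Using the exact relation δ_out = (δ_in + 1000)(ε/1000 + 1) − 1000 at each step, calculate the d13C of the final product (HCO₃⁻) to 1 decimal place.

step 1: δ = (-20.10 + 1000)·(1.4/1000 + 1) − 1000 = -18.73‰
step 2: δ = (-18.73 + 1000)·(10.2/1000 + 1) − 1000 = -8.72‰

-8.7‰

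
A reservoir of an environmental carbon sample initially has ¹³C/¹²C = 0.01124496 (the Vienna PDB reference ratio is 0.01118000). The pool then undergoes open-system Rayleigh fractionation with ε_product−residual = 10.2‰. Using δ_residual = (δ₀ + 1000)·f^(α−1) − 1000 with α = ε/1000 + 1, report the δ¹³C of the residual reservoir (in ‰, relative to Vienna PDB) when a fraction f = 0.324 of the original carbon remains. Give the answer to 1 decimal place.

δ₀ = (0.01124496/0.01118000 − 1)×1000 = (1.005810 − 1)×1000 = 5.810‰
α − 1 = ε/1000 = 0.0102
f^(α−1) = 0.324^(0.0102) = 0.988570
δ_res = (5.810 + 1000) × 0.988570 − 1000 = 994.314 − 1000 = -5.69‰

-5.7‰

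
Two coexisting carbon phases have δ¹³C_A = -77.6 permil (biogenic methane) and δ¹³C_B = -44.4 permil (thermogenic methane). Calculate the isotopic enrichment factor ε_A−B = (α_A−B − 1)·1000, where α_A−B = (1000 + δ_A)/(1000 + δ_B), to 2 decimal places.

-34.74 permil

α_A−B = (1000 + -77.6) / (1000 + -44.4) = 922.4 / 955.6 = 0.965257
ε_A−B = (0.965257 − 1) × 1000 = -34.743 permil
(The approximation ε ≈ δ_A − δ_B would give -33.2 permil.)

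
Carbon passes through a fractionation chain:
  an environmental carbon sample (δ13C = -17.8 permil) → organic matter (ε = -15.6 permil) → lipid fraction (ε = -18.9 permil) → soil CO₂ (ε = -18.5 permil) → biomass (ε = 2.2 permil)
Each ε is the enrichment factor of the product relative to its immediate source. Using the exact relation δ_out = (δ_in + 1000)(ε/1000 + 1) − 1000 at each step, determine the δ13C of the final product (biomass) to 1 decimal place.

step 1: δ = (-17.80 + 1000)·(-15.6/1000 + 1) − 1000 = -33.12 permil
step 2: δ = (-33.12 + 1000)·(-18.9/1000 + 1) − 1000 = -51.40 permil
step 3: δ = (-51.40 + 1000)·(-18.5/1000 + 1) − 1000 = -68.95 permil
step 4: δ = (-68.95 + 1000)·(2.2/1000 + 1) − 1000 = -66.90 permil

-66.9 permil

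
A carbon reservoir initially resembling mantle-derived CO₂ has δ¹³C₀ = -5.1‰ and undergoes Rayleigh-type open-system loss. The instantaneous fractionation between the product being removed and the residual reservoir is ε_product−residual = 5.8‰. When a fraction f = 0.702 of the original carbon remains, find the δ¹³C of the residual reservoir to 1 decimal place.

Rayleigh residual: δ_res = (δ₀ + 1000)·f^(α−1) − 1000
α = ε/1000 + 1 = 1.00580, so α − 1 = 0.00580
f^(α−1) = 0.702^(0.00580) = 0.997950
δ_res = (-5.1 + 1000) × 0.997950 − 1000 = 992.860 − 1000 = -7.14‰

-7.1‰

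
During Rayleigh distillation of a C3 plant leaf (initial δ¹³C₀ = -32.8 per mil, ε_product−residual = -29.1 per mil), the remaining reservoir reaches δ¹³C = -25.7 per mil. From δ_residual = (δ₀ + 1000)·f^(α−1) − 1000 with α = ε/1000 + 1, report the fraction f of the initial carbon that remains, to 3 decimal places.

α − 1 = ε/1000 = -0.0291
(δ_res + 1000)/(δ₀ + 1000) = (-25.7 + 1000)/(-32.8 + 1000) = 974.3/967.2 = 1.007341
f = 1.007341^(1/-0.0291) = exp(ln(1.007341)/-0.0291) = exp(0.00731/-0.0291)
f = exp(-0.2513) = 0.7778

0.778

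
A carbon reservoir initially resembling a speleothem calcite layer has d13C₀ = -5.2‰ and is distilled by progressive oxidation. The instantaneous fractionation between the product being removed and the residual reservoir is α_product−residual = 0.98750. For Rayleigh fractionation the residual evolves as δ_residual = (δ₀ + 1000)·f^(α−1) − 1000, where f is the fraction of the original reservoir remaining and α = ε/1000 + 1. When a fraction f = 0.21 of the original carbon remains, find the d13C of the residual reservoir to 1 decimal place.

Rayleigh residual: δ_res = (δ₀ + 1000)·f^(α−1) − 1000
α − 1 = -0.01250
f^(α−1) = 0.21^(-0.01250) = 1.019700
δ_res = (-5.2 + 1000) × 1.019700 − 1000 = 1014.397 − 1000 = 14.40‰

14.4‰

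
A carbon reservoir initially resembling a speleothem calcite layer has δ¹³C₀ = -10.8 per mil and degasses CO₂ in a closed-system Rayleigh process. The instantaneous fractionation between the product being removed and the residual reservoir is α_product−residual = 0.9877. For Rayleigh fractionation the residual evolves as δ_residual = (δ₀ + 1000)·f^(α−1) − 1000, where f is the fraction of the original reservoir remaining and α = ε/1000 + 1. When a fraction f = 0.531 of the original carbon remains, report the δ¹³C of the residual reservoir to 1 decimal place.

Rayleigh residual: δ_res = (δ₀ + 1000)·f^(α−1) − 1000
α − 1 = -0.01230
f^(α−1) = 0.531^(-0.01230) = 1.007816
δ_res = (-10.8 + 1000) × 1.007816 − 1000 = 996.932 − 1000 = -3.07 per mil

-3.1 per mil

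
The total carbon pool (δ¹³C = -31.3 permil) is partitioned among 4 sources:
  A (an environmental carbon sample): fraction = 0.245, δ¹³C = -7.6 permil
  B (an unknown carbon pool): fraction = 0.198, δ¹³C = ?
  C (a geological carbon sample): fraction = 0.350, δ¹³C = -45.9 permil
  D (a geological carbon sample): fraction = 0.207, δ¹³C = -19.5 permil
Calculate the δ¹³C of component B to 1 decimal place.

-47.2 permil

Isotope mass balance: δ_bulk = Σ fᵢ·δᵢ.
-31.3 = 0.245×(-7.6) + 0.198×δ_B + 0.350×(-45.9) + 0.207×(-19.5)
0.198·δ_B = -31.3 − (-21.963) = -9.337
δ_B = -9.337 / 0.198 = -47.15 permil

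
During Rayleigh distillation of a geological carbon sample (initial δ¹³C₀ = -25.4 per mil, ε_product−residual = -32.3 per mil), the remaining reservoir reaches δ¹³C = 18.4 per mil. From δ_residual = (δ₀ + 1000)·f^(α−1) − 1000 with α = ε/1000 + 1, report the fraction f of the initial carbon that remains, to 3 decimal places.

α − 1 = ε/1000 = -0.0323
(δ_res + 1000)/(δ₀ + 1000) = (18.4 + 1000)/(-25.4 + 1000) = 1018.4/974.6 = 1.044942
f = 1.044942^(1/-0.0323) = exp(ln(1.044942)/-0.0323) = exp(0.04396/-0.0323)
f = exp(-1.3610) = 0.2564

0.256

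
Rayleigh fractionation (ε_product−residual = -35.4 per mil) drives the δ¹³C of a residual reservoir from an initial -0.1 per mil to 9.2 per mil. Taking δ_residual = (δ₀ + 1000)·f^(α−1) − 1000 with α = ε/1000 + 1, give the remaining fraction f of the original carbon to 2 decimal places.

α − 1 = ε/1000 = -0.0354
(δ_res + 1000)/(δ₀ + 1000) = (9.2 + 1000)/(-0.1 + 1000) = 1009.2/999.9 = 1.009301
f = 1.009301^(1/-0.0354) = exp(ln(1.009301)/-0.0354) = exp(0.00926/-0.0354)
f = exp(-0.2615) = 0.7699

0.77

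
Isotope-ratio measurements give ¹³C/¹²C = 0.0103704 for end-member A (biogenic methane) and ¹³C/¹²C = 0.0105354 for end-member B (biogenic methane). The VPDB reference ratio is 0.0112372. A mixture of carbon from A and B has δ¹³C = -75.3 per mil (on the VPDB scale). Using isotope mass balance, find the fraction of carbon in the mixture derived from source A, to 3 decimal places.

0.875

δ_A = (0.0103704/0.0112372 − 1)×1000 = (0.922863 − 1)×1000 = -77.137 per mil
δ_B = (0.0105354/0.0112372 − 1)×1000 = (0.937547 − 1)×1000 = -62.453 per mil
f_A = (δ_mix − δ_B)/(δ_A − δ_B) = (-75.3 − (-62.453))/(-77.137 − (-62.453))
f_A = -12.847 / -14.683 = 0.8749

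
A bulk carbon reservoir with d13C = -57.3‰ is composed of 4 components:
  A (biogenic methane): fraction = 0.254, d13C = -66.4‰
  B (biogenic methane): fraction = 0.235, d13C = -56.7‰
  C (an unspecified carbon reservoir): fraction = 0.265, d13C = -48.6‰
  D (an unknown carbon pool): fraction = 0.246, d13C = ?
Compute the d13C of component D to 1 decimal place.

Isotope mass balance: δ_bulk = Σ fᵢ·δᵢ.
-57.3 = 0.254×(-66.4) + 0.235×(-56.7) + 0.265×(-48.6) + 0.246×δ_D
0.246·δ_D = -57.3 − (-43.069) = -14.231
δ_D = -14.231 / 0.246 = -57.85‰

-57.8‰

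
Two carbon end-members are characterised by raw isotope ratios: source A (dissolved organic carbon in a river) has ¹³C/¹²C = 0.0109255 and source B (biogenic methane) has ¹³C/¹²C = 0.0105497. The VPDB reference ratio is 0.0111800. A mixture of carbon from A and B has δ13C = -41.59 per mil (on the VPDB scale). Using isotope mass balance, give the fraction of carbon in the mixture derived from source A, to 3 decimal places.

0.440

δ_A = (0.0109255/0.0111800 − 1)×1000 = (0.977236 − 1)×1000 = -22.764 per mil
δ_B = (0.0105497/0.0111800 − 1)×1000 = (0.943623 − 1)×1000 = -56.377 per mil
f_A = (δ_mix − δ_B)/(δ_A − δ_B) = (-41.59 − (-56.377))/(-22.764 − (-56.377))
f_A = 14.787 / 33.614 = 0.4399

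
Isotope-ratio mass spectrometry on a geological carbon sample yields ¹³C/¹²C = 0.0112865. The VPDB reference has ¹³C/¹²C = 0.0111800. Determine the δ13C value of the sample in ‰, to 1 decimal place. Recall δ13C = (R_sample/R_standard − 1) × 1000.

δ13C = (R_sample / R_standard − 1) × 1000
R_sample / R_standard = 0.0112865 / 0.0111800 = 1.009526
δ13C = (1.009526 − 1) × 1000 = 9.53‰

9.5‰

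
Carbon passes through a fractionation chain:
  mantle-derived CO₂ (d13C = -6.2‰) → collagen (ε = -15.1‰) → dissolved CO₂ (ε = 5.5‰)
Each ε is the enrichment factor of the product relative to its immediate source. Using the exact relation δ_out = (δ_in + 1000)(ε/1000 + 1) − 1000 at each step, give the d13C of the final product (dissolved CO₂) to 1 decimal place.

step 1: δ = (-6.20 + 1000)·(-15.1/1000 + 1) − 1000 = -21.21‰
step 2: δ = (-21.21 + 1000)·(5.5/1000 + 1) − 1000 = -15.82‰

-15.8‰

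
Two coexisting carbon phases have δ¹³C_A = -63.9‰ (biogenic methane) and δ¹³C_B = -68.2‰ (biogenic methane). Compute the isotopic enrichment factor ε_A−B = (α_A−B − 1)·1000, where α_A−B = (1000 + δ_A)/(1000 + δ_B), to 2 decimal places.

α_A−B = (1000 + -63.9) / (1000 + -68.2) = 936.1 / 931.8 = 1.004615
ε_A−B = (1.004615 − 1) × 1000 = 4.615‰
(The approximation ε ≈ δ_A − δ_B would give 4.3‰.)

4.61‰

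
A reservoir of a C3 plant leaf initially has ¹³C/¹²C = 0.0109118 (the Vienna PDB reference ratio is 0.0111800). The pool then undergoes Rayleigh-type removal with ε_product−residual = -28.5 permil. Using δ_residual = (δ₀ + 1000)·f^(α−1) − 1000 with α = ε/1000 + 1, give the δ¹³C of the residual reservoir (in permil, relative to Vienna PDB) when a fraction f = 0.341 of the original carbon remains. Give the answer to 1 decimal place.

6.4 permil

δ₀ = (0.0109118/0.0111800 − 1)×1000 = (0.976011 − 1)×1000 = -23.989 permil
α − 1 = ε/1000 = -0.0285
f^(α−1) = 0.341^(-0.0285) = 1.031137
δ_res = (-23.989 + 1000) × 1.031137 − 1000 = 1006.401 − 1000 = 6.40 permil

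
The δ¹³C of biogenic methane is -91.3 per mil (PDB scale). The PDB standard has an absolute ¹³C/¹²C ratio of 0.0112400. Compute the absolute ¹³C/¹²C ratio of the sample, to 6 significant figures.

R_sample = R_standard × (δ¹³C/1000 + 1)
R_sample = 0.0112400 × (-91.3/1000 + 1) = 0.0112400 × 0.908700
R_sample = 0.0102138

0.0102138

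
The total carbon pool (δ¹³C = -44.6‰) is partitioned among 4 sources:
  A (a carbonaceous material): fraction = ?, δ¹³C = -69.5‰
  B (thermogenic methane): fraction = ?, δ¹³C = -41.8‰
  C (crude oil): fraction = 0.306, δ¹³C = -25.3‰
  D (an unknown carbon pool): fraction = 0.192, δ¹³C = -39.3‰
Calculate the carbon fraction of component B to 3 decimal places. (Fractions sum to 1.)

0.201

Let f_B and f_A be the unknown fractions; fractions sum to 1 so f_B + f_A = 0.502.
Mass balance: Σ fᵢ·δᵢ = δ_bulk ⇒ f_B·(-41.8) + f_A·(-69.5) = -44.6 − (-15.287) = -29.313
Substitute f_A = 0.502 − f_B:
f_B·(-41.8 − -69.5) = -29.313 − 0.502×(-69.5) = 5.576
f_B = 5.576 / 27.7 = 0.2013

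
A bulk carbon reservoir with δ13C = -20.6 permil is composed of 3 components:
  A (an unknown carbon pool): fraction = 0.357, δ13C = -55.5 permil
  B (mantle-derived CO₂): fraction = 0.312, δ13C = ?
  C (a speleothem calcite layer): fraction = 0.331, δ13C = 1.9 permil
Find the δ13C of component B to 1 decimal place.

-4.5 permil

Isotope mass balance: δ_bulk = Σ fᵢ·δᵢ.
-20.6 = 0.357×(-55.5) + 0.312×δ_B + 0.331×(1.9)
0.312·δ_B = -20.6 − (-19.185) = -1.415
δ_B = -1.415 / 0.312 = -4.54 permil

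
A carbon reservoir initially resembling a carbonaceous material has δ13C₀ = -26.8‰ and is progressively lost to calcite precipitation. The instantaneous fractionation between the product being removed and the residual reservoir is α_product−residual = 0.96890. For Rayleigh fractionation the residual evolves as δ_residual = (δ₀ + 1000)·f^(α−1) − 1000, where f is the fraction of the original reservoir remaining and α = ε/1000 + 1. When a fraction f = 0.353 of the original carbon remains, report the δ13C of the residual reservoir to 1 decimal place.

5.2‰

Rayleigh residual: δ_res = (δ₀ + 1000)·f^(α−1) − 1000
α − 1 = -0.03110
f^(α−1) = 0.353^(-0.03110) = 1.032914
δ_res = (-26.8 + 1000) × 1.032914 − 1000 = 1005.232 − 1000 = 5.23‰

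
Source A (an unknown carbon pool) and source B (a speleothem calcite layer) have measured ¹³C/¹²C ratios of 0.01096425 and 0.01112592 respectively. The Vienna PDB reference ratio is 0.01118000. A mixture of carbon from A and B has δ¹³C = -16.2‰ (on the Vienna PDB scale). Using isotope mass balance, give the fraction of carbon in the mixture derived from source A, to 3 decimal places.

0.786

δ_A = (0.01096425/0.01118000 − 1)×1000 = (0.980702 − 1)×1000 = -19.298‰
δ_B = (0.01112592/0.01118000 − 1)×1000 = (0.995163 − 1)×1000 = -4.837‰
f_A = (δ_mix − δ_B)/(δ_A − δ_B) = (-16.2 − (-4.837))/(-19.298 − (-4.837))
f_A = -11.363 / -14.461 = 0.7858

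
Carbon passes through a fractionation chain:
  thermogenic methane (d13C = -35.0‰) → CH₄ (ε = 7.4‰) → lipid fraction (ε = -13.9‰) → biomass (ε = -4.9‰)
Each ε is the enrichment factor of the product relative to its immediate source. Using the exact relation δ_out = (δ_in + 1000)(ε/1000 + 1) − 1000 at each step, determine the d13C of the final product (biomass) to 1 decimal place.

-46.1‰

step 1: δ = (-35.00 + 1000)·(7.4/1000 + 1) − 1000 = -27.86‰
step 2: δ = (-27.86 + 1000)·(-13.9/1000 + 1) − 1000 = -41.37‰
step 3: δ = (-41.37 + 1000)·(-4.9/1000 + 1) − 1000 = -46.07‰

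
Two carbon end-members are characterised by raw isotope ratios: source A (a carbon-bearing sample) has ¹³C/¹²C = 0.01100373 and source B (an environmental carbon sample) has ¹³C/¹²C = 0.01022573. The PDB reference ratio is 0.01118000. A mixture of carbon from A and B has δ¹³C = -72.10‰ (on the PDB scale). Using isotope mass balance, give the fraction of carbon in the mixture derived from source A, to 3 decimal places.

δ_A = (0.01100373/0.01118000 − 1)×1000 = (0.984233 − 1)×1000 = -15.767‰
δ_B = (0.01022573/0.01118000 − 1)×1000 = (0.914645 − 1)×1000 = -85.355‰
f_A = (δ_mix − δ_B)/(δ_A − δ_B) = (-72.10 − (-85.355))/(-15.767 − (-85.355))
f_A = 13.255 / 69.589 = 0.1905

0.190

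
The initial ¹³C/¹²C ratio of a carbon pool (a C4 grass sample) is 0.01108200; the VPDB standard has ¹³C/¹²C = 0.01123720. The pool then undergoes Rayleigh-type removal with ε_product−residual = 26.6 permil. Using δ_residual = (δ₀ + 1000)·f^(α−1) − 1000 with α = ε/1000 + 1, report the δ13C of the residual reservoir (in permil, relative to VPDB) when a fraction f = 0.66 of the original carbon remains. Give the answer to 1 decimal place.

-24.7 permil

δ₀ = (0.01108200/0.01123720 − 1)×1000 = (0.986189 − 1)×1000 = -13.811 permil
α − 1 = ε/1000 = 0.0266
f^(α−1) = 0.66^(0.0266) = 0.989008
δ_res = (-13.811 + 1000) × 0.989008 − 1000 = 975.349 − 1000 = -24.65 permil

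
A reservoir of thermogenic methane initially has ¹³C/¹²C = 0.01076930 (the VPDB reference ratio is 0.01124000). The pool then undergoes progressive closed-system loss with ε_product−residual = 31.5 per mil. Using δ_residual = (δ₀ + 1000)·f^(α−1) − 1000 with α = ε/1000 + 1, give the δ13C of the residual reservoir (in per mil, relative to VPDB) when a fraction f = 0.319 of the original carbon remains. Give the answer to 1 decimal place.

δ₀ = (0.01076930/0.01124000 − 1)×1000 = (0.958123 − 1)×1000 = -41.877 per mil
α − 1 = ε/1000 = 0.0315
f^(α−1) = 0.319^(0.0315) = 0.964649
δ_res = (-41.877 + 1000) × 0.964649 − 1000 = 924.252 − 1000 = -75.75 per mil

-75.7 per mil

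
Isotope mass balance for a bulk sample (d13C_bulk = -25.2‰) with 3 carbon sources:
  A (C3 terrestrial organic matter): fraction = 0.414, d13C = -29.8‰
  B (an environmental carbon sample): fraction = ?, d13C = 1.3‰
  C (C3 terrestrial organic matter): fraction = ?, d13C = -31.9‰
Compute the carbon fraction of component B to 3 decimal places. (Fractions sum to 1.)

Let f_B and f_C be the unknown fractions; fractions sum to 1 so f_B + f_C = 0.586.
Mass balance: Σ fᵢ·δᵢ = δ_bulk ⇒ f_B·(1.3) + f_C·(-31.9) = -25.2 − (-12.337) = -12.863
Substitute f_C = 0.586 − f_B:
f_B·(1.3 − -31.9) = -12.863 − 0.586×(-31.9) = 5.831
f_B = 5.831 / 33.2 = 0.1756

0.176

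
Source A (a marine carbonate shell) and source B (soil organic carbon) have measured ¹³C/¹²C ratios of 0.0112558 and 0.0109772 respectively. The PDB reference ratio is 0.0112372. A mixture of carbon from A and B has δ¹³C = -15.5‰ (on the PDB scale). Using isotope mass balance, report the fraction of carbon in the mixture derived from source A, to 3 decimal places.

δ_A = (0.0112558/0.0112372 − 1)×1000 = (1.001655 − 1)×1000 = 1.655‰
δ_B = (0.0109772/0.0112372 − 1)×1000 = (0.976863 − 1)×1000 = -23.137‰
f_A = (δ_mix − δ_B)/(δ_A − δ_B) = (-15.5 − (-23.137))/(1.655 − (-23.137))
f_A = 7.637 / 24.793 = 0.3081

0.308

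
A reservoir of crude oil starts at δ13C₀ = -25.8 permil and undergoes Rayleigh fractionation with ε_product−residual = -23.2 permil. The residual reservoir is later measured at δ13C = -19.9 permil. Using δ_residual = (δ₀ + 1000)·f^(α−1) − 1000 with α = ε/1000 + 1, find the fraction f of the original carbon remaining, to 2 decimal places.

0.77

α − 1 = ε/1000 = -0.0232
(δ_res + 1000)/(δ₀ + 1000) = (-19.9 + 1000)/(-25.8 + 1000) = 980.1/974.2 = 1.006056
f = 1.006056^(1/-0.0232) = exp(ln(1.006056)/-0.0232) = exp(0.00604/-0.0232)
f = exp(-0.2603) = 0.7709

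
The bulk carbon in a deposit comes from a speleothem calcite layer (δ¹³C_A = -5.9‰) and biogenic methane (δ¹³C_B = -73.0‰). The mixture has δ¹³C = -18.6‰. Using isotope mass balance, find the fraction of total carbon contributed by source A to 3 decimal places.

0.811

δ_mix = f_A·δ_A + (1 − f_A)·δ_B  ⇒  f_A = (δ_mix − δ_B)/(δ_A − δ_B)
f_A = (-18.6 − (-73.0)) / (-5.9 − (-73.0))
f_A = 54.4 / 67.1 = 0.8107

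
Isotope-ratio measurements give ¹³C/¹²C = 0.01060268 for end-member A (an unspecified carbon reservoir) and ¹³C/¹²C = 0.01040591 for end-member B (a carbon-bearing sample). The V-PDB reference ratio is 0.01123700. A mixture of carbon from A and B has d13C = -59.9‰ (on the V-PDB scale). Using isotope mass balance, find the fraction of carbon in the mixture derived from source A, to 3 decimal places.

0.803

δ_A = (0.01060268/0.01123700 − 1)×1000 = (0.943551 − 1)×1000 = -56.449‰
δ_B = (0.01040591/0.01123700 − 1)×1000 = (0.926040 − 1)×1000 = -73.960‰
f_A = (δ_mix − δ_B)/(δ_A − δ_B) = (-59.9 − (-73.960))/(-56.449 − (-73.960))
f_A = 14.060 / 17.511 = 0.8029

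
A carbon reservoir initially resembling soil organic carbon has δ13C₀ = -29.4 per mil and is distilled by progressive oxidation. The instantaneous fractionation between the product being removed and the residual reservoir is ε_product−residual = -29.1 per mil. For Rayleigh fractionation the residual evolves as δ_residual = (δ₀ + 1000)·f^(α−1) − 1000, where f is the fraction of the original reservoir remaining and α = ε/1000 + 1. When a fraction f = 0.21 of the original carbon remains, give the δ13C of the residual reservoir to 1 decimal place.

Rayleigh residual: δ_res = (δ₀ + 1000)·f^(α−1) − 1000
α = ε/1000 + 1 = 0.97090, so α − 1 = -0.02910
f^(α−1) = 0.21^(-0.02910) = 1.046462
δ_res = (-29.4 + 1000) × 1.046462 − 1000 = 1015.696 − 1000 = 15.70 per mil

15.7 per mil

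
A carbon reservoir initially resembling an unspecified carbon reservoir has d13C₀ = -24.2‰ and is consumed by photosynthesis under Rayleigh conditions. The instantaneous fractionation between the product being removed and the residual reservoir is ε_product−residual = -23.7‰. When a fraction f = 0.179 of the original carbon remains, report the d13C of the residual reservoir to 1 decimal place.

Rayleigh residual: δ_res = (δ₀ + 1000)·f^(α−1) − 1000
α = ε/1000 + 1 = 0.97630, so α − 1 = -0.02370
f^(α−1) = 0.179^(-0.02370) = 1.041615
δ_res = (-24.2 + 1000) × 1.041615 − 1000 = 1016.408 − 1000 = 16.41‰

16.4‰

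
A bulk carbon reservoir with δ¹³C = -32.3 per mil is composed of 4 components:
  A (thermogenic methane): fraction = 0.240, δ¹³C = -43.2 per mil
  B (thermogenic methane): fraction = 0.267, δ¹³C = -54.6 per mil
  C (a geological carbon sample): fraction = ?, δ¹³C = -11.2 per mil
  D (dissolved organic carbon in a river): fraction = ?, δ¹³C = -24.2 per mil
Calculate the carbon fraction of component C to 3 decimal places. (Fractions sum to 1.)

0.352

Let f_C and f_D be the unknown fractions; fractions sum to 1 so f_C + f_D = 0.493.
Mass balance: Σ fᵢ·δᵢ = δ_bulk ⇒ f_C·(-11.2) + f_D·(-24.2) = -32.3 − (-24.946) = -7.354
Substitute f_D = 0.493 − f_C:
f_C·(-11.2 − -24.2) = -7.354 − 0.493×(-24.2) = 4.577
f_C = 4.577 / 13.0 = 0.3521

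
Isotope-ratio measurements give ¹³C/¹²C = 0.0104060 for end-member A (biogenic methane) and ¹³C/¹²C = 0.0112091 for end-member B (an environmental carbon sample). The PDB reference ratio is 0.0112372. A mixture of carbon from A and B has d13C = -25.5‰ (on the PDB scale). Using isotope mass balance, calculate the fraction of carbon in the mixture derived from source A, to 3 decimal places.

δ_A = (0.0104060/0.0112372 − 1)×1000 = (0.926031 − 1)×1000 = -73.969‰
δ_B = (0.0112091/0.0112372 − 1)×1000 = (0.997499 − 1)×1000 = -2.501‰
f_A = (δ_mix − δ_B)/(δ_A − δ_B) = (-25.5 − (-2.501))/(-73.969 − (-2.501))
f_A = -22.999 / -71.468 = 0.3218

0.322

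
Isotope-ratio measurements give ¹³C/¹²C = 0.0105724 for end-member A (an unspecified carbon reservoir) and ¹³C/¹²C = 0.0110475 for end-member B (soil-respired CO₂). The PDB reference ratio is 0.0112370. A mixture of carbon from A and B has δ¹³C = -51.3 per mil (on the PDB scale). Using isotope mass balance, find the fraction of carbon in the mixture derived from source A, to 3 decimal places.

0.814

δ_A = (0.0105724/0.0112370 − 1)×1000 = (0.940856 − 1)×1000 = -59.144 per mil
δ_B = (0.0110475/0.0112370 − 1)×1000 = (0.983136 − 1)×1000 = -16.864 per mil
f_A = (δ_mix − δ_B)/(δ_A − δ_B) = (-51.3 − (-16.864))/(-59.144 − (-16.864))
f_A = -34.436 / -42.280 = 0.8145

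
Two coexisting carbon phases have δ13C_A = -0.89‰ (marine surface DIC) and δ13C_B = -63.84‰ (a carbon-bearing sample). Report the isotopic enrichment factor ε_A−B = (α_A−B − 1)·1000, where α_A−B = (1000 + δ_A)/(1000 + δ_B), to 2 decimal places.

α_A−B = (1000 + -0.89) / (1000 + -63.84) = 999.11 / 936.16 = 1.067243
ε_A−B = (1.067243 − 1) × 1000 = 67.243‰
(The approximation ε ≈ δ_A − δ_B would give 62.95‰.)

67.24‰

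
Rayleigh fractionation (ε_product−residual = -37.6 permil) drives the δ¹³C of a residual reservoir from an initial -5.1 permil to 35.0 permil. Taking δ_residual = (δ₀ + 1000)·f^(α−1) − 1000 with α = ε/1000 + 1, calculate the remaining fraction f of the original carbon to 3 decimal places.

0.350

α − 1 = ε/1000 = -0.0376
(δ_res + 1000)/(δ₀ + 1000) = (35.0 + 1000)/(-5.1 + 1000) = 1035.0/994.9 = 1.040306
f = 1.040306^(1/-0.0376) = exp(ln(1.040306)/-0.0376) = exp(0.03951/-0.0376)
f = exp(-1.0509) = 0.3496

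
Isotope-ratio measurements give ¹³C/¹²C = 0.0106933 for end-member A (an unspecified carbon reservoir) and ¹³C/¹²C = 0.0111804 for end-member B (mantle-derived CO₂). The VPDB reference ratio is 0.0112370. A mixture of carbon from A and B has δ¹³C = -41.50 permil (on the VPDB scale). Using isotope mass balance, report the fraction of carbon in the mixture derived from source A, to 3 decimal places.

δ_A = (0.0106933/0.0112370 − 1)×1000 = (0.951615 − 1)×1000 = -48.385 permil
δ_B = (0.0111804/0.0112370 − 1)×1000 = (0.994963 − 1)×1000 = -5.037 permil
f_A = (δ_mix − δ_B)/(δ_A − δ_B) = (-41.50 − (-5.037))/(-48.385 − (-5.037))
f_A = -36.463 / -43.348 = 0.8412

0.841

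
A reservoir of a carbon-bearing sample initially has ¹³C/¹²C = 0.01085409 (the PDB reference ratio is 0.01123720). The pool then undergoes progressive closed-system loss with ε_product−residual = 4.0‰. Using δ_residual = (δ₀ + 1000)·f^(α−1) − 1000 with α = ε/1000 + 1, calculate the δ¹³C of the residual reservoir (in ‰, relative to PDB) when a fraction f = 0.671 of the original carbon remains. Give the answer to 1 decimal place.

δ₀ = (0.01085409/0.01123720 − 1)×1000 = (0.965907 − 1)×1000 = -34.093‰
α − 1 = ε/1000 = 0.0040
f^(α−1) = 0.671^(0.0040) = 0.998405
δ_res = (-34.093 + 1000) × 0.998405 − 1000 = 964.367 − 1000 = -35.63‰

-35.6‰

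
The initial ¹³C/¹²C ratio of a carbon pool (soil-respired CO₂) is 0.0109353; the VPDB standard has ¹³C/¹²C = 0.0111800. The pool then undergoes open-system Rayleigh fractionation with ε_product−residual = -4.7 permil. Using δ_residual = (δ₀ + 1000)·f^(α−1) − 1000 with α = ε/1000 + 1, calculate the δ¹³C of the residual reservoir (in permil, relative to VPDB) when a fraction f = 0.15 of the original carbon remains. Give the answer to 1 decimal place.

-13.1 permil

δ₀ = (0.0109353/0.0111800 − 1)×1000 = (0.978113 − 1)×1000 = -21.887 permil
α − 1 = ε/1000 = -0.0047
f^(α−1) = 0.15^(-0.0047) = 1.008956
δ_res = (-21.887 + 1000) × 1.008956 − 1000 = 986.873 − 1000 = -13.13 permil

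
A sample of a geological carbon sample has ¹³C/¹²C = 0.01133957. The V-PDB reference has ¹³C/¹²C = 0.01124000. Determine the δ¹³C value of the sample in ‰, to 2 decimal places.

δ¹³C = (R_sample / R_standard − 1) × 1000
R_sample / R_standard = 0.01133957 / 0.01124000 = 1.008859
δ¹³C = (1.008859 − 1) × 1000 = 8.859‰

8.86‰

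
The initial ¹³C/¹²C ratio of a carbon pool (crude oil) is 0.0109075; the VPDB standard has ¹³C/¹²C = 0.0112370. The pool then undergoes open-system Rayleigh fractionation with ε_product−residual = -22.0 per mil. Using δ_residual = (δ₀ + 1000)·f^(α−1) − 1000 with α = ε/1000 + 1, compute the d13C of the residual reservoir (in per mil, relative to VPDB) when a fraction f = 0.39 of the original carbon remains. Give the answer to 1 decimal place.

δ₀ = (0.0109075/0.0112370 − 1)×1000 = (0.970677 − 1)×1000 = -29.323 per mil
α − 1 = ε/1000 = -0.0220
f^(α−1) = 0.39^(-0.0220) = 1.020931
δ_res = (-29.323 + 1000) × 1.020931 − 1000 = 990.995 − 1000 = -9.01 per mil

-9.0 per mil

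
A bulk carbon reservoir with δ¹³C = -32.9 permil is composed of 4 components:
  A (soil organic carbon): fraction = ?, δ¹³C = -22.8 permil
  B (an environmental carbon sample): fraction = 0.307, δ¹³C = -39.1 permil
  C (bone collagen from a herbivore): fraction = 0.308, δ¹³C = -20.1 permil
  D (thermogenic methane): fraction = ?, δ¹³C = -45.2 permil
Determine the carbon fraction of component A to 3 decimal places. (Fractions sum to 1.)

Let f_A and f_D be the unknown fractions; fractions sum to 1 so f_A + f_D = 0.385.
Mass balance: Σ fᵢ·δᵢ = δ_bulk ⇒ f_A·(-22.8) + f_D·(-45.2) = -32.9 − (-18.195) = -14.705
Substitute f_D = 0.385 − f_A:
f_A·(-22.8 − -45.2) = -14.705 − 0.385×(-45.2) = 2.697
f_A = 2.697 / 22.4 = 0.1204

0.120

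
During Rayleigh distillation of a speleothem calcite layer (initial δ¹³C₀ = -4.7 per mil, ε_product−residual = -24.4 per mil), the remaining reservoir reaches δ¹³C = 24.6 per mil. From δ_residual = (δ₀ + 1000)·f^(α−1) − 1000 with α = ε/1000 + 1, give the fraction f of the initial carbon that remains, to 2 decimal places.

0.30

α − 1 = ε/1000 = -0.0244
(δ_res + 1000)/(δ₀ + 1000) = (24.6 + 1000)/(-4.7 + 1000) = 1024.6/995.3 = 1.029438
f = 1.029438^(1/-0.0244) = exp(ln(1.029438)/-0.0244) = exp(0.02901/-0.0244)
f = exp(-1.1891) = 0.3045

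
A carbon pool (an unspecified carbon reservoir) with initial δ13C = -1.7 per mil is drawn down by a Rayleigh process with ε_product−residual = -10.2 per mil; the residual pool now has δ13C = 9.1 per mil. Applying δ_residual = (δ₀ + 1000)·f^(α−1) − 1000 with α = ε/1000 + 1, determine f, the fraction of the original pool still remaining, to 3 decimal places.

0.348

α − 1 = ε/1000 = -0.0102
(δ_res + 1000)/(δ₀ + 1000) = (9.1 + 1000)/(-1.7 + 1000) = 1009.1/998.3 = 1.010818
f = 1.010818^(1/-0.0102) = exp(ln(1.010818)/-0.0102) = exp(0.01076/-0.0102)
f = exp(-1.0549) = 0.3482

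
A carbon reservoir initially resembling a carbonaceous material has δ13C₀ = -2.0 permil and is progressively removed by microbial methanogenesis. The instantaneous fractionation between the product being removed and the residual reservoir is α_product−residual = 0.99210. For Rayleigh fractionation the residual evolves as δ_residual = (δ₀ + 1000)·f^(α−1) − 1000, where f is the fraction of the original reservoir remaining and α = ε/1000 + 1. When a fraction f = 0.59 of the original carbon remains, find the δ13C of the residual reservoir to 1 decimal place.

2.2 permil

Rayleigh residual: δ_res = (δ₀ + 1000)·f^(α−1) − 1000
α − 1 = -0.00790
f^(α−1) = 0.59^(-0.00790) = 1.004177
δ_res = (-2.0 + 1000) × 1.004177 − 1000 = 1002.169 − 1000 = 2.17 permil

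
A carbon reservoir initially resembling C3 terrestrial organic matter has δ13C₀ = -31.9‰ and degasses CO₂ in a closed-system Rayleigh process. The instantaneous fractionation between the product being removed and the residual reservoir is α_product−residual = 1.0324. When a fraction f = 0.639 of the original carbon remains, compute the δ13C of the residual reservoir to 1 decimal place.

Rayleigh residual: δ_res = (δ₀ + 1000)·f^(α−1) − 1000
α − 1 = 0.03240
f^(α−1) = 0.639^(0.03240) = 0.985594
δ_res = (-31.9 + 1000) × 0.985594 − 1000 = 954.154 − 1000 = -45.85‰

-45.8‰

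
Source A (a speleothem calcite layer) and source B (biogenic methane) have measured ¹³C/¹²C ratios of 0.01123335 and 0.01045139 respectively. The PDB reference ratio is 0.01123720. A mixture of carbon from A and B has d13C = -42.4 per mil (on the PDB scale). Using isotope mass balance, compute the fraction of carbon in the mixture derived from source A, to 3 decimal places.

0.396

δ_A = (0.01123335/0.01123720 − 1)×1000 = (0.999657 − 1)×1000 = -0.343 per mil
δ_B = (0.01045139/0.01123720 − 1)×1000 = (0.930071 − 1)×1000 = -69.929 per mil
f_A = (δ_mix − δ_B)/(δ_A − δ_B) = (-42.4 − (-69.929))/(-0.343 − (-69.929))
f_A = 27.529 / 69.587 = 0.3956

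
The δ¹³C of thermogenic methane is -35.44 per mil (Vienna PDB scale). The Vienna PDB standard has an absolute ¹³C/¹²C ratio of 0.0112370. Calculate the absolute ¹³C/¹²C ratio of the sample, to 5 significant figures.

0.010839

R_sample = R_standard × (δ¹³C/1000 + 1)
R_sample = 0.0112370 × (-35.44/1000 + 1) = 0.0112370 × 0.964560
R_sample = 0.0108388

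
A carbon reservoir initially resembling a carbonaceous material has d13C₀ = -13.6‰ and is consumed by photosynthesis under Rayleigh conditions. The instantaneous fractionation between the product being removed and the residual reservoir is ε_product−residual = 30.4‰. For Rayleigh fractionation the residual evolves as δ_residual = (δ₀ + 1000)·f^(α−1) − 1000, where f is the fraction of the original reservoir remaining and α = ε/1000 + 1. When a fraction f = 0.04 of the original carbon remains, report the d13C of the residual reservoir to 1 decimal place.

Rayleigh residual: δ_res = (δ₀ + 1000)·f^(α−1) − 1000
α = ε/1000 + 1 = 1.03040, so α − 1 = 0.03040
f^(α−1) = 0.04^(0.03040) = 0.906781
δ_res = (-13.6 + 1000) × 0.906781 − 1000 = 894.449 − 1000 = -105.55‰

-105.6‰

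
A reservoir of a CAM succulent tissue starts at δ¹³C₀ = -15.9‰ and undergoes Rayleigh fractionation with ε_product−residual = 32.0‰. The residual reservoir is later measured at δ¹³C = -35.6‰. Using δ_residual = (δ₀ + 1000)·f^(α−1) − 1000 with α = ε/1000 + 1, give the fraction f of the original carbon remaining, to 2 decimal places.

0.53

α − 1 = ε/1000 = 0.0320
(δ_res + 1000)/(δ₀ + 1000) = (-35.6 + 1000)/(-15.9 + 1000) = 964.4/984.1 = 0.979982
f = 0.979982^(1/0.0320) = exp(ln(0.979982)/0.0320) = exp(-0.02022/0.0320)
f = exp(-0.6319) = 0.5316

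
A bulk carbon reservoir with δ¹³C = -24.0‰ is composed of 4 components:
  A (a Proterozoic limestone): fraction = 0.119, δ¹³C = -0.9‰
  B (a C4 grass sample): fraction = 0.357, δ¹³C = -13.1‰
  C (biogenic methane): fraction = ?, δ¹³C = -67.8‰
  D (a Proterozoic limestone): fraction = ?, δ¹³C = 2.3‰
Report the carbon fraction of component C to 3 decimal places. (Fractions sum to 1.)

0.291

Let f_C and f_D be the unknown fractions; fractions sum to 1 so f_C + f_D = 0.524.
Mass balance: Σ fᵢ·δᵢ = δ_bulk ⇒ f_C·(-67.8) + f_D·(2.3) = -24.0 − (-4.784) = -19.216
Substitute f_D = 0.524 − f_C:
f_C·(-67.8 − 2.3) = -19.216 − 0.524×(2.3) = -20.421
f_C = -20.421 / -70.1 = 0.2913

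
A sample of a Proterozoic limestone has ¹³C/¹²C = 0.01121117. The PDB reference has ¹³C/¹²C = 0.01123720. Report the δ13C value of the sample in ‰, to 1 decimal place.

-2.3‰

δ13C = (R_sample / R_standard − 1) × 1000
R_sample / R_standard = 0.01121117 / 0.01123720 = 0.997684
δ13C = (0.997684 − 1) × 1000 = -2.32‰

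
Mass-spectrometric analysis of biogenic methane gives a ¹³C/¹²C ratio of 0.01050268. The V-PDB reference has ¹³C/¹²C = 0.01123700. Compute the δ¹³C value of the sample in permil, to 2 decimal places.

-65.35 permil

δ¹³C = (R_sample / R_standard − 1) × 1000
R_sample / R_standard = 0.01050268 / 0.01123700 = 0.934652
δ¹³C = (0.934652 − 1) × 1000 = -65.348 permil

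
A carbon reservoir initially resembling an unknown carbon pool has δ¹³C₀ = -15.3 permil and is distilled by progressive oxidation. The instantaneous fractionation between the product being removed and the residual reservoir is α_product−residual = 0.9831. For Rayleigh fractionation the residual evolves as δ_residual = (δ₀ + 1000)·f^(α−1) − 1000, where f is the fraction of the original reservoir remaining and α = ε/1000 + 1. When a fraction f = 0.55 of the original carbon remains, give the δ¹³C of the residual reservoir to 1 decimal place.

-5.3 permil

Rayleigh residual: δ_res = (δ₀ + 1000)·f^(α−1) − 1000
α − 1 = -0.01690
f^(α−1) = 0.55^(-0.01690) = 1.010155
δ_res = (-15.3 + 1000) × 1.010155 − 1000 = 994.699 − 1000 = -5.30 permil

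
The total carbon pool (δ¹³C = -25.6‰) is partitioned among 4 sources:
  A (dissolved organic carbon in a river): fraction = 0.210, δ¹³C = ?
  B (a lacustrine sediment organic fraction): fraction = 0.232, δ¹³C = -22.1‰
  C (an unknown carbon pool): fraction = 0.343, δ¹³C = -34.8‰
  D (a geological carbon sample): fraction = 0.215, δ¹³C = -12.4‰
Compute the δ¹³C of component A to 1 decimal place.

-28.0‰

Isotope mass balance: δ_bulk = Σ fᵢ·δᵢ.
-25.6 = 0.210×δ_A + 0.232×(-22.1) + 0.343×(-34.8) + 0.215×(-12.4)
0.210·δ_A = -25.6 − (-19.730) = -5.870
δ_A = -5.870 / 0.210 = -27.95‰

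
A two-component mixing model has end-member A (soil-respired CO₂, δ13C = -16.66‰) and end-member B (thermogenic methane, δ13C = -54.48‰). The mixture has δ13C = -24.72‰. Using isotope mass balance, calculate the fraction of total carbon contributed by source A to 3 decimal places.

0.787

δ_mix = f_A·δ_A + (1 − f_A)·δ_B  ⇒  f_A = (δ_mix − δ_B)/(δ_A − δ_B)
f_A = (-24.72 − (-54.48)) / (-16.66 − (-54.48))
f_A = 29.76 / 37.82 = 0.7869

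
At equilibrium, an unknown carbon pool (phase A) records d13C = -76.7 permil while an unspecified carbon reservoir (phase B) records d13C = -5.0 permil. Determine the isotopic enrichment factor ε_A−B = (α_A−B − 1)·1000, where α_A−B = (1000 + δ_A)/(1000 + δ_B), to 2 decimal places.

α_A−B = (1000 + -76.7) / (1000 + -5.0) = 923.3 / 995.0 = 0.927940
ε_A−B = (0.927940 − 1) × 1000 = -72.060 permil
(The approximation ε ≈ δ_A − δ_B would give -71.7 permil.)

-72.06 permil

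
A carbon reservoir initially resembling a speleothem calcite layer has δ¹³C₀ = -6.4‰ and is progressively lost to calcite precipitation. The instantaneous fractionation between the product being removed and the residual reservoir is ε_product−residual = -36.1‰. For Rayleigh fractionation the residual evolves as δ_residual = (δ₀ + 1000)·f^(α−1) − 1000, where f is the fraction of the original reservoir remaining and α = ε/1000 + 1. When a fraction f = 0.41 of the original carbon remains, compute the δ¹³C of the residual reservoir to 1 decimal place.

26.1‰

Rayleigh residual: δ_res = (δ₀ + 1000)·f^(α−1) − 1000
α = ε/1000 + 1 = 0.96390, so α − 1 = -0.03610
f^(α−1) = 0.41^(-0.03610) = 1.032710
δ_res = (-6.4 + 1000) × 1.032710 − 1000 = 1026.101 − 1000 = 26.10‰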